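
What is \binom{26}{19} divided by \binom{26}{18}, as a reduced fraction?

8/19

C(n,k+1)/C(n,k) = (n−k)/(k+1) = (26−18)/(18+1) = 8/19.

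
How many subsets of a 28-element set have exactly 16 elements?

Choose the 16 positions: C(28,16) = 30421755.

30421755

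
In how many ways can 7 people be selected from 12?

This is C(12,7) = 792.

792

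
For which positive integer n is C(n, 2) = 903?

n(n−1)/2 = 903 ⇒ n(n−1) = 1806. Since 43·42 = 1806, n = 43.

43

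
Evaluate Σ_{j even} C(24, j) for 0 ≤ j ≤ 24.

8388608

Half of (1+1)^24 + (1−1)^24 gives the even-index sum: 2^23 = 8388608.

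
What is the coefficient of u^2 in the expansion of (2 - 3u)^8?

16128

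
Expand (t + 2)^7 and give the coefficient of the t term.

The general term is C(7,j)·(t)^j·(2)^(7-j); the t^1 term has j = 1.
C(7,1) = 7.
Coefficient = C(7,1) · 2^6 = 7 · 64 = 448.

448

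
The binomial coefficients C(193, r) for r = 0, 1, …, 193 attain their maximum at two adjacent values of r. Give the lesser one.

For odd n = 193, C(193,r) peaks at r = (n−1)/2 and (n+1)/2; the lesser is 96.

96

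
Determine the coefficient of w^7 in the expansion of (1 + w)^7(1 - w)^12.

Coefficient of w^7 = Σ_{j} C(7,j)·1^j·C(12,7-j)·(-1)^(7-j) for j from 0 to 7.
= (-792) + 6468 + (-16632) + 17325 + (-7700) + 1386 + (-84) + 1 = -28.

-28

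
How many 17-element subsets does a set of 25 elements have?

C(25,17) = C(25,8) by symmetry.
C(25,8) = (25·24·23·22·21·20·19·18) / 8! = 43609104000 / 40320 = 1081575.

1081575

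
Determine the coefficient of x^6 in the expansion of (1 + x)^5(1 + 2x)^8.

27008

Coefficient of x^6 = Σ_{j} C(5,j)·1^j·C(8,6-j)·2^(6-j) for j from 0 to 5.
= 1792 + 8960 + 11200 + 4480 + 560 + 16 = 27008.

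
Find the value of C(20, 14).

38760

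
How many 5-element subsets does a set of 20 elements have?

15504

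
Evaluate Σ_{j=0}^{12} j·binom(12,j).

Differentiating (1+x)^12 and setting x=1: Σ j·C(12,j) = 12·2^11 = 24576.

24576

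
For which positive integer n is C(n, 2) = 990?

45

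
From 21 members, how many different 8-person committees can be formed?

203490

This is C(21,8) = 203490.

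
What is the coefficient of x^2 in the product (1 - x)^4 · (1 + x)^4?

-4

Coefficient of x^2 = Σ_{j} C(4,j)·(-1)^j·C(4,2-j)·1^(2-j) for j from 0 to 2.
= 6 + (-16) + 6 = -4.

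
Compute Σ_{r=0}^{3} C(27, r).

1 + 27 + 351 + 2925 = 3304.

3304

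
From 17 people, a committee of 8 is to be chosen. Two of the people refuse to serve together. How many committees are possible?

All 8-subsets: C(17,8) = 24310. Those containing both fixed elements: C(15,6) = 5005.
24310 − 5005 = 19305.

19305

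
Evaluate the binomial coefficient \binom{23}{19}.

C(23,19) = C(23,4) by symmetry.
C(23,4) = (23·22·21·20) / 4! = 212520 / 24 = 8855.

8855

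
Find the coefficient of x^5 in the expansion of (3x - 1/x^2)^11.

1082565

General term: C(11,j)·(3x)^j·(-1/x^2)^(11-j), with x-exponent 1j − 2(11−j) = 3j − 22.
Set 3j − 22 = 5: j = 9.
C(11,9) = 55; 3^9 = 19683; (-1)^2 = 1.
Coefficient = 55 · 19683 · 1 = 1082565.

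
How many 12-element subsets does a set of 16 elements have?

C(16,12) = C(16,4) by symmetry.
C(16,4) = (16·15·14·13) / 4! = 43680 / 24 = 1820.

1820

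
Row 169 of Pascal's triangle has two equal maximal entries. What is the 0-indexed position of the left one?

84

For odd n = 169, C(169,k) peaks at k = (n−1)/2 and (n+1)/2; the smaller is 84.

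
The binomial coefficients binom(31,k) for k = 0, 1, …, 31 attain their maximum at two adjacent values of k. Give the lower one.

15

For odd n = 31, C(31,k) peaks at k = (n−1)/2 and (n+1)/2; the lower is 15.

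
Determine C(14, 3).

364

C(14,3) = (14·13·12) / 3! = 2184 / 6 = 364.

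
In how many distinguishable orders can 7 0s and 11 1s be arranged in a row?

31824

Choose positions for the 0s: C(18,7) = 31824.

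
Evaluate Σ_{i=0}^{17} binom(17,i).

Setting x = 1 in (1+x)^17 gives Σ C(17,i) = 2^17 = 131072.

131072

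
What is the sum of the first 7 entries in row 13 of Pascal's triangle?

4096

1 + 13 + 78 + 286 + 715 + 1287 + 1716 = 4096.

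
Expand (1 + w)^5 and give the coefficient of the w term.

5

The general term is C(5,j)·(1)^j·(w)^(5-j); the w^1 term has j = 4.
C(5,4) = 5.
Coefficient = C(5,4) = 5.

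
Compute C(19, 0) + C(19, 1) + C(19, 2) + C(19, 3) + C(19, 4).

5036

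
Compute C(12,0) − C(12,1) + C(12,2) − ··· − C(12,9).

The partial alternating sum Σ_{k=0}^{9} (−1)^k C(12,k) = (−1)^9 C(11,9) = -55.

-55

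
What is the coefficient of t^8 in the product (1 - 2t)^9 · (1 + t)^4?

2016

Coefficient of t^8 = Σ_{j} C(9,j)·(-2)^j·C(4,8-j)·1^(8-j) for j from 4 to 8.
= 2016 + (-16128) + 32256 + (-18432) + 2304 = 2016.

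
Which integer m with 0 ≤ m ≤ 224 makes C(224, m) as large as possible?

112

C(224,m) is maximized at m = 224/2 = 112.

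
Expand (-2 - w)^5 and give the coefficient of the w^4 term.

The general term is C(5,j)·(-2)^j·(-w)^(5-j); the w^4 term has j = 1.
C(5,1) = 5.
Coefficient = C(5,1) · (-2)^1 = 5 · (-2) = -10.

-10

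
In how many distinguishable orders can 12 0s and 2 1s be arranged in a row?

Choose positions for the 0s: C(14,12) = 91.

91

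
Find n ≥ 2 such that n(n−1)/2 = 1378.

53

n(n−1)/2 = 1378 ⇒ n(n−1) = 2756. Since 53·52 = 2756, n = 53.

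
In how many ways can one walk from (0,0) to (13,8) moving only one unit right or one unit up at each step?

203490

Each path is a sequence of 21 steps with 13 rights: C(21,13) = 203490.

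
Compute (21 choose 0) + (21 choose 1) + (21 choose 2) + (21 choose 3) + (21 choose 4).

1 + 21 + 210 + 1330 + 5985 = 7547.

7547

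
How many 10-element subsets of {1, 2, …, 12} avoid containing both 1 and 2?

21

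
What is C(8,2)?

C(8,2) = (8·7) / 2! = 56 / 2 = 28.

28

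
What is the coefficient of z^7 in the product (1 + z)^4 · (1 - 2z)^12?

Coefficient of z^7 = Σ_{j} C(4,j)·1^j·C(12,7-j)·(-2)^(7-j) for j from 0 to 4.
= (-101376) + 236544 + (-152064) + 31680 + (-1760) = 13024.

13024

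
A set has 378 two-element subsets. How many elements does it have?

28

n(n−1)/2 = 378 ⇒ n(n−1) = 756. Since 28·27 = 756, n = 28.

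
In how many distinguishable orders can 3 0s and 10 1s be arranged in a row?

286

Choose positions for the 0s: C(13,3) = 286.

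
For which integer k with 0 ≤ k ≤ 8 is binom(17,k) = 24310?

C(17,k) increases on 0 ≤ k ≤ 8. C(17,7) = 19448 and C(17,8) = 24310, so k = 8.

8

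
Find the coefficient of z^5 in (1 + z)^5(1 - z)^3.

6

Coefficient of z^5 = Σ_{j} C(5,j)·1^j·C(3,5-j)·(-1)^(5-j) for j from 2 to 5.
= (-10) + 30 + (-15) + 1 = 6.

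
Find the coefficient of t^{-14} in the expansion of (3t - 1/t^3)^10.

17010

General term: C(10,j)·(3t)^j·(-1/t^3)^(10-j), with t-exponent 1j − 3(10−j) = 4j − 30.
Set 4j − 30 = -14: j = 4.
C(10,4) = 210; 3^4 = 81; (-1)^6 = 1.
Coefficient = 210 · 81 · 1 = 17010.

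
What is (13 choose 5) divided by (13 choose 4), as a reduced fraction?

9/5

C(n,k+1)/C(n,k) = (n−k)/(k+1) = (13−4)/(4+1) = 9/5.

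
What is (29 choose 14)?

C(29,14) = (29·28·27·26·25·24·23·22·21·20·19·18·17·16) / 14! = 6761440164390912000 / 87178291200 = 77558760.

77558760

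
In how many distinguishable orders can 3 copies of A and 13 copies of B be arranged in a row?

Choose positions for the A's: C(16,3) = 560.

560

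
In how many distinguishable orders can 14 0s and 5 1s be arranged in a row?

Choose positions for the 0s: C(19,14) = 11628.

11628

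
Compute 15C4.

1365

C(15,4) = (15·14·13·12) / 4! = 32760 / 24 = 1365.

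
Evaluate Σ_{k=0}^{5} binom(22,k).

35443

1 + 22 + 231 + 1540 + 7315 + 26334 = 35443.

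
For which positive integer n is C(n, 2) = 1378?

n(n−1)/2 = 1378 ⇒ n(n−1) = 2756. Since 53·52 = 2756, n = 53.

53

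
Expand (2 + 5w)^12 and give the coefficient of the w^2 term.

The general term is C(12,j)·(2)^j·(5w)^(12-j); the w^2 term has j = 10.
C(12,10) = 66.
Coefficient = C(12,10) · 2^10 · 5^2 = 66 · 1024 · 25 = 1689600.

1689600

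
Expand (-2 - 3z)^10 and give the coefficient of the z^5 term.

1959552

The general term is C(10,j)·(-2)^j·(-3z)^(10-j); the z^5 term has j = 5.
C(10,5) = 252.
Coefficient = C(10,5) · (-2)^5 · (-3)^5 = 252 · (-32) · (-243) = 1959552.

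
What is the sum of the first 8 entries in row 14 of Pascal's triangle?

1 + 14 + 91 + 364 + 1001 + 2002 + 3003 + 3432 = 9908.

9908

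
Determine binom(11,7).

C(11,7) = C(11,4) by symmetry.
C(11,4) = (11·10·9·8) / 4! = 7920 / 24 = 330.

330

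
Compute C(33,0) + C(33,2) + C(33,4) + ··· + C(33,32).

4294967296

Even-r terms of row 33 sum to 2^32 = 4294967296.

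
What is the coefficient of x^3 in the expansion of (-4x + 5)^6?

-160000

The general term is C(6,j)·(-4x)^j·(5)^(6-j); the x^3 term has j = 3.
C(6,3) = 20.
Coefficient = C(6,3) · (-4)^3 · 5^3 = 20 · (-64) · 125 = -160000.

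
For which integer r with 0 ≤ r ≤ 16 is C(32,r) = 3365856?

C(32,r) increases on 0 ≤ r ≤ 16. C(32,6) = 906192 and C(32,7) = 3365856, so r = 7.

7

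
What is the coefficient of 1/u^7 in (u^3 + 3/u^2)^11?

1082565

General term: C(11,j)·(u^3)^j·(3/u^2)^(11-j), with u-exponent 3j − 2(11−j) = 5j − 22.
Set 5j − 22 = -7: j = 3.
C(11,3) = 165; 1^3 = 1; 3^8 = 6561.
Coefficient = 165 · 1 · 6561 = 1082565.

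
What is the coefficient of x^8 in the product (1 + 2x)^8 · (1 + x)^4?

Coefficient of x^8 = Σ_{j} C(8,j)·2^j·C(4,8-j)·1^(8-j) for j from 4 to 8.
= 1120 + 7168 + 10752 + 4096 + 256 = 23392.

23392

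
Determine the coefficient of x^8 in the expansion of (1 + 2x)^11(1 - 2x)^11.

84480

Coefficient of x^8 = Σ_{j} C(11,j)·2^j·C(11,8-j)·(-2)^(8-j) for j from 0 to 8.
= 42240 + (-929280) + 6504960 + (-19514880) + 27878400 + (-19514880) + 6504960 + (-929280) + 42240 = 84480.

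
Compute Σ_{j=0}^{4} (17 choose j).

1 + 17 + 136 + 680 + 2380 = 3214.

3214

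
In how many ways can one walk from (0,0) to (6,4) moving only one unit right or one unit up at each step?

210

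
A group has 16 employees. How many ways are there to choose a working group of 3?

560

This is C(16,3) = 560.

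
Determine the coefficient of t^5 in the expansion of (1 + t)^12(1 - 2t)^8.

Coefficient of t^5 = Σ_{j} C(12,j)·1^j·C(8,5-j)·(-2)^(5-j) for j from 0 to 5.
= (-1792) + 13440 + (-29568) + 24640 + (-7920) + 792 = -408.

-408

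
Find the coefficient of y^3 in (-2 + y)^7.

The general term is C(7,j)·(-2)^j·(y)^(7-j); the y^3 term has j = 4.
C(7,4) = 35.
Coefficient = C(7,4) · (-2)^4 = 35 · 16 = 560.

560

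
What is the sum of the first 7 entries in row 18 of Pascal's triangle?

31180

1 + 18 + 153 + 816 + 3060 + 8568 + 18564 = 31180.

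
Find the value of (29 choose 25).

C(29,25) = C(29,4) by symmetry.
C(29,4) = (29·28·27·26) / 4! = 570024 / 24 = 23751.

23751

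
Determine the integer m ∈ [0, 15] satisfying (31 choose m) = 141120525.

C(31,m) increases on 0 ≤ m ≤ 15. C(31,11) = 84672315 and C(31,12) = 141120525, so m = 12.

12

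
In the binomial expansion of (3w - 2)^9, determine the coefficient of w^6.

-489888

The general term is C(9,j)·(3w)^j·(-2)^(9-j); the w^6 term has j = 6.
C(9,6) = 84.
Coefficient = C(9,6) · 3^6 · (-2)^3 = 84 · 729 · (-8) = -489888.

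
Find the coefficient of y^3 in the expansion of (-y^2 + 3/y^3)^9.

2268

General term: C(9,j)·(-y^2)^j·(3/y^3)^(9-j), with y-exponent 2j − 3(9−j) = 5j − 27.
Set 5j − 27 = 3: j = 6.
C(9,6) = 84; (-1)^6 = 1; 3^3 = 27.
Coefficient = 84 · 1 · 27 = 2268.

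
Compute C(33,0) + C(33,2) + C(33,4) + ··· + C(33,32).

4294967296

Even-r terms of row 33 sum to 2^32 = 4294967296.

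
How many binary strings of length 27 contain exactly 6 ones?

Choose the 6 positions: C(27,6) = 296010.

296010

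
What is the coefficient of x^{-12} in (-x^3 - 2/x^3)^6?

192

General term: C(6,j)·(-x^3)^j·(-2/x^3)^(6-j), with x-exponent 3j − 3(6−j) = 6j − 18.
Set 6j − 18 = -12: j = 1.
C(6,1) = 6; (-1)^1 = -1; (-2)^5 = -32.
Coefficient = 6 · (-1) · (-32) = 192.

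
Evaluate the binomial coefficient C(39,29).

635745396

C(39,29) = C(39,10) by symmetry.
C(39,10) = (39·38·37·36·35·34·33·32·31·30) / 10! = 2306992893004800 / 3628800 = 635745396.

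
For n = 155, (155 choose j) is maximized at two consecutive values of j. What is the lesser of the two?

For odd n = 155, C(155,j) peaks at j = (n−1)/2 and (n+1)/2; the lesser is 77.

77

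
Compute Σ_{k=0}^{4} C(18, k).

1 + 18 + 153 + 816 + 3060 = 4048.

4048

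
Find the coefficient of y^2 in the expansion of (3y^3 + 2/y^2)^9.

326592

General term: C(9,j)·(3y^3)^j·(2/y^2)^(9-j), with y-exponent 3j − 2(9−j) = 5j − 18.
Set 5j − 18 = 2: j = 4.
C(9,4) = 126; 3^4 = 81; 2^5 = 32.
Coefficient = 126 · 81 · 32 = 326592.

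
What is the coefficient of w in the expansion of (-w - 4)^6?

The general term is C(6,j)·(-w)^j·(-4)^(6-j); the w^1 term has j = 1.
C(6,1) = 6.
Coefficient = C(6,1) · (-1)^1 · (-4)^5 = 6 · (-1) · (-1024) = 6144.

6144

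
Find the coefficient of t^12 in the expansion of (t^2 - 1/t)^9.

General term: C(9,j)·(t^2)^j·(-1/t)^(9-j), with t-exponent 2j − 1(9−j) = 3j − 9.
Set 3j − 9 = 12: j = 7.
C(9,7) = 36; 1^7 = 1; (-1)^2 = 1.
Coefficient = 36 · 1 · 1 = 36.

36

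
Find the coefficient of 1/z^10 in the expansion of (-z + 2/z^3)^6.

240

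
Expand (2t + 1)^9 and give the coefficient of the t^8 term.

2304

The general term is C(9,j)·(2t)^j·(1)^(9-j); the t^8 term has j = 8.
C(9,8) = 9.
Coefficient = C(9,8) · 2^8 = 9 · 256 = 2304.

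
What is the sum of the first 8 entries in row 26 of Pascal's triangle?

1 + 26 + 325 + 2600 + 14950 + 65780 + 230230 + 657800 = 971712.

971712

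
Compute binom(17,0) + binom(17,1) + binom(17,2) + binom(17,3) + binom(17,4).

3214

1 + 17 + 136 + 680 + 2380 = 3214.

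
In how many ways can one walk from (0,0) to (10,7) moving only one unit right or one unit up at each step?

Each path is a sequence of 17 steps with 10 rights: C(17,10) = 19448.

19448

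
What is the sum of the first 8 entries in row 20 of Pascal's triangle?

137980

1 + 20 + 190 + 1140 + 4845 + 15504 + 38760 + 77520 = 137980.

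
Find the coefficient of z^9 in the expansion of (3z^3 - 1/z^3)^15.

98513415

General term: C(15,j)·(3z^3)^j·(-1/z^3)^(15-j), with z-exponent 3j − 3(15−j) = 6j − 45.
Set 6j − 45 = 9: j = 9.
C(15,9) = 5005; 3^9 = 19683; (-1)^6 = 1.
Coefficient = 5005 · 19683 · 1 = 98513415.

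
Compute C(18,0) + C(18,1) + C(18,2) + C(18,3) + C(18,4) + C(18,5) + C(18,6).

1 + 18 + 153 + 816 + 3060 + 8568 + 18564 = 31180.

31180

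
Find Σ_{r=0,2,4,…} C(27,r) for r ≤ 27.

Half of (1+1)^27 + (1−1)^27 gives the even-index sum: 2^26 = 67108864.

67108864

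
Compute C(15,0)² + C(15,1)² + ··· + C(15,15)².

Σ C(15,r)² is the coefficient of x^15 in (1+x)^15(1+x)^15 = (1+x)^30, i.e. C(30,15) = 155117520.

155117520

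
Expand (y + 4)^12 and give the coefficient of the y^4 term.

32440320

The general term is C(12,j)·(y)^j·(4)^(12-j); the y^4 term has j = 4.
C(12,4) = 495.
Coefficient = C(12,4) · 4^8 = 495 · 65536 = 32440320.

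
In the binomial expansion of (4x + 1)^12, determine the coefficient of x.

The general term is C(12,j)·(4x)^j·(1)^(12-j); the x^1 term has j = 1.
C(12,1) = 12.
Coefficient = C(12,1) · 4^1 = 12 · 4 = 48.

48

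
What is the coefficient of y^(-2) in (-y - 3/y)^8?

13608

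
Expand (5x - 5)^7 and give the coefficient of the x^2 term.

-1640625

The general term is C(7,j)·(5x)^j·(-5)^(7-j); the x^2 term has j = 2.
C(7,2) = 21.
Coefficient = C(7,2) · 5^2 · (-5)^5 = 21 · 25 · (-3125) = -1640625.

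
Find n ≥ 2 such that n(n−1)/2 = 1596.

57

n(n−1)/2 = 1596 ⇒ n(n−1) = 3192. Since 57·56 = 3192, n = 57.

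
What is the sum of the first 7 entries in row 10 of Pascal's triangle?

848

1 + 10 + 45 + 120 + 210 + 252 + 210 = 848.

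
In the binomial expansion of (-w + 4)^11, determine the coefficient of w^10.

44

The general term is C(11,j)·(-w)^j·(4)^(11-j); the w^10 term has j = 10.
C(11,10) = 11.
Coefficient = C(11,10) · 4^1 = 11 · 4 = 44.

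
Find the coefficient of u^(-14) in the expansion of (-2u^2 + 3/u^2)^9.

General term: C(9,j)·(-2u^2)^j·(3/u^2)^(9-j), with u-exponent 2j − 2(9−j) = 4j − 18.
Set 4j − 18 = -14: j = 1.
C(9,1) = 9; (-2)^1 = -2; 3^8 = 6561.
Coefficient = 9 · (-2) · 6561 = -118098.

-118098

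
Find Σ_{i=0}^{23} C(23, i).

The entries of row 23 sum to 2^23 = 8388608.

8388608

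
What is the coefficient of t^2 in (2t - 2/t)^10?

215040

General term: C(10,j)·(2t)^j·(-2/t)^(10-j), with t-exponent 1j − 1(10−j) = 2j − 10.
Set 2j − 10 = 2: j = 6.
C(10,6) = 210; 2^6 = 64; (-2)^4 = 16.
Coefficient = 210 · 64 · 16 = 215040.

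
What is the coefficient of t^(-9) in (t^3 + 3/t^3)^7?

General term: C(7,j)·(t^3)^j·(3/t^3)^(7-j), with t-exponent 3j − 3(7−j) = 6j − 21.
Set 6j − 21 = -9: j = 2.
C(7,2) = 21; 1^2 = 1; 3^5 = 243.
Coefficient = 21 · 1 · 243 = 5103.

5103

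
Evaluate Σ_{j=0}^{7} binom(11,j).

1816

1 + 11 + 55 + 165 + 330 + 462 + 462 + 330 = 1816.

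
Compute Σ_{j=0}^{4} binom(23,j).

1 + 23 + 253 + 1771 + 8855 = 10903.

10903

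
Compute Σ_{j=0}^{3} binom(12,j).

1 + 12 + 66 + 220 = 299.

299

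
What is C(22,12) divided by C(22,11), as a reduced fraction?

11/12

C(n,k+1)/C(n,k) = (n−k)/(k+1) = (22−11)/(11+1) = 11/12.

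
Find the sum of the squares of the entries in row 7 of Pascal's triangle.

3432

Σ C(7,i)² is the coefficient of x^7 in (1+x)^7(1+x)^7 = (1+x)^14, i.e. C(14,7) = 3432.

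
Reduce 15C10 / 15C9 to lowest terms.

3/5

C(n,k+1)/C(n,k) = (n−k)/(k+1) = (15−9)/(9+1) = 6/10 = 3/5.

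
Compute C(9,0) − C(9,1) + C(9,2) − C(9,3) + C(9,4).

70

The partial alternating sum Σ_{k=0}^{4} (−1)^k C(9,k) = (−1)^4 C(8,4) = 70.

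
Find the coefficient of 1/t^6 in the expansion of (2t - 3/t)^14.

General term: C(14,j)·(2t)^j·(-3/t)^(14-j), with t-exponent 1j − 1(14−j) = 2j − 14.
Set 2j − 14 = -6: j = 4.
C(14,4) = 1001; 2^4 = 16; (-3)^10 = 59049.
Coefficient = 1001 · 16 · 59049 = 945728784.

945728784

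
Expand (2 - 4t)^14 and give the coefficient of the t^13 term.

The general term is C(14,j)·(2)^j·(-4t)^(14-j); the t^13 term has j = 1.
C(14,1) = 14.
Coefficient = C(14,1) · 2^1 · (-4)^13 = 14 · 2 · (-67108864) = -1879048192.

-1879048192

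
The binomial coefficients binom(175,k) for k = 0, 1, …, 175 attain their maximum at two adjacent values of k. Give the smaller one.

87

For odd n = 175, C(175,k) peaks at k = (n−1)/2 and (n+1)/2; the smaller is 87.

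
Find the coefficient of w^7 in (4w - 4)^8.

The general term is C(8,j)·(4w)^j·(-4)^(8-j); the w^7 term has j = 7.
C(8,7) = 8.
Coefficient = C(8,7) · 4^7 · (-4)^1 = 8 · 16384 · (-4) = -524288.

-524288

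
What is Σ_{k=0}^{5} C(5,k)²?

252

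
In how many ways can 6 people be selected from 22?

74613

This is C(22,6) = 74613.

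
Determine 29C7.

C(29,7) = (29·28·27·26·25·24·23) / 7! = 7866331200 / 5040 = 1560780.

1560780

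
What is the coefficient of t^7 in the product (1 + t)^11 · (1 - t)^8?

Coefficient of t^7 = Σ_{j} C(11,j)·1^j·C(8,7-j)·(-1)^(7-j) for j from 0 to 7.
= (-8) + 308 + (-3080) + 11550 + (-18480) + 12936 + (-3696) + 330 = -140.

-140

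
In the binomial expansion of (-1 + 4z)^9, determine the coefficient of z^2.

-576

The general term is C(9,j)·(-1)^j·(4z)^(9-j); the z^2 term has j = 7.
C(9,7) = 36.
Coefficient = C(9,7) · (-1)^7 · 4^2 = 36 · (-1) · 16 = -576.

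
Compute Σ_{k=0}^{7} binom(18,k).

1 + 18 + 153 + 816 + 3060 + 8568 + 18564 + 31824 = 63004.

63004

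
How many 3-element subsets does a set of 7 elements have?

35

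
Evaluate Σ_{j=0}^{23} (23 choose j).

8388608

The entries of row 23 sum to 2^23 = 8388608.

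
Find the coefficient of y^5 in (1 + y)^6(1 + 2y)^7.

10128

Coefficient of y^5 = Σ_{j} C(6,j)·1^j·C(7,5-j)·2^(5-j) for j from 0 to 5.
= 672 + 3360 + 4200 + 1680 + 210 + 6 = 10128.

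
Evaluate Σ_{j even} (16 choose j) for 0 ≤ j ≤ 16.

Half of (1+1)^16 + (1−1)^16 gives the even-index sum: 2^15 = 32768.

32768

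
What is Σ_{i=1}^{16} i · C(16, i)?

524288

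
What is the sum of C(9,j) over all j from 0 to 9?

512

The entries of row 9 sum to 2^9 = 512.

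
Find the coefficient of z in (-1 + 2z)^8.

-16

The general term is C(8,j)·(-1)^j·(2z)^(8-j); the z^1 term has j = 7.
C(8,7) = 8.
Coefficient = C(8,7) · (-1)^7 · 2^1 = 8 · (-1) · 2 = -16.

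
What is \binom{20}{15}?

C(20,15) = C(20,5) by symmetry.
C(20,5) = (20·19·18·17·16) / 5! = 1860480 / 120 = 15504.

15504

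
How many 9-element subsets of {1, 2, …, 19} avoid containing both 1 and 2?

72930

All 9-subsets: C(19,9) = 92378. Those containing both fixed elements: C(17,7) = 19448.
92378 − 19448 = 72930.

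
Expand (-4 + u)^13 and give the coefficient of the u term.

The general term is C(13,j)·(-4)^j·(u)^(13-j); the u^1 term has j = 12.
C(13,12) = 13.
Coefficient = C(13,12) · (-4)^12 = 13 · 16777216 = 218103808.

218103808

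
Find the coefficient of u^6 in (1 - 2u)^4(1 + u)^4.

-8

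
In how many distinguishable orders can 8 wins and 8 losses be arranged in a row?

12870

Choose positions for the wins: C(16,8) = 12870.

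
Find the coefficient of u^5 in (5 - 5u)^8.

-21875000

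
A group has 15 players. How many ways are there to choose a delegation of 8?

This is C(15,8) = 6435.

6435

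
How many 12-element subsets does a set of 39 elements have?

3910797436

C(39,12) = (39·38·37·36·35·34·33·32·31·30·29·28) / 12! = 1873278229119897600 / 479001600 = 3910797436.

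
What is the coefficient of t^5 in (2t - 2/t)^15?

-98402304

General term: C(15,j)·(2t)^j·(-2/t)^(15-j), with t-exponent 1j − 1(15−j) = 2j − 15.
Set 2j − 15 = 5: j = 10.
C(15,10) = 3003; 2^10 = 1024; (-2)^5 = -32.
Coefficient = 3003 · 1024 · (-32) = -98402304.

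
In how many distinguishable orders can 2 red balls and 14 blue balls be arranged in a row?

Choose positions for the red balls: C(16,2) = 120.

120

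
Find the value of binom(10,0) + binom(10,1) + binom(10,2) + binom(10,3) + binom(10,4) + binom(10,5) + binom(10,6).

1 + 10 + 45 + 120 + 210 + 252 + 210 = 848.

848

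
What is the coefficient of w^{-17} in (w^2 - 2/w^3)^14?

-1025024

General term: C(14,j)·(w^2)^j·(-2/w^3)^(14-j), with w-exponent 2j − 3(14−j) = 5j − 42.
Set 5j − 42 = -17: j = 5.
C(14,5) = 2002; 1^5 = 1; (-2)^9 = -512.
Coefficient = 2002 · 1 · (-512) = -1025024.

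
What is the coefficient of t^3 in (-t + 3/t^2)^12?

General term: C(12,j)·(-t)^j·(3/t^2)^(12-j), with t-exponent 1j − 2(12−j) = 3j − 24.
Set 3j − 24 = 3: j = 9.
C(12,9) = 220; (-1)^9 = -1; 3^3 = 27.
Coefficient = 220 · (-1) · 27 = -5940.

-5940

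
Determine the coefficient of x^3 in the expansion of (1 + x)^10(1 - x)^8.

Coefficient of x^3 = Σ_{j} C(10,j)·1^j·C(8,3-j)·(-1)^(3-j) for j from 0 to 3.
= (-56) + 280 + (-360) + 120 = -16.

-16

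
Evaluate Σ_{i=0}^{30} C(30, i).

1073741824

Setting x = 1 in (1+x)^30 gives Σ C(30,i) = 2^30 = 1073741824.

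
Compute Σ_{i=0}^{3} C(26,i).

1 + 26 + 325 + 2600 = 2952.

2952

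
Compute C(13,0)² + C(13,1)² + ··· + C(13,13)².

Σ C(13,r)² is the coefficient of x^13 in (1+x)^13(1+x)^13 = (1+x)^26, i.e. C(26,13) = 10400600.

10400600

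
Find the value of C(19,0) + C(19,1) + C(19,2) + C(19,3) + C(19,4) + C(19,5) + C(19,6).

1 + 19 + 171 + 969 + 3876 + 11628 + 27132 = 43796.

43796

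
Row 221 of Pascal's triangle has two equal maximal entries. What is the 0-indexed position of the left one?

110

For odd n = 221, C(221,m) peaks at m = (n−1)/2 and (n+1)/2; the lesser is 110.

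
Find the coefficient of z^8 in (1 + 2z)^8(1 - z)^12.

Coefficient of z^8 = Σ_{j} C(8,j)·2^j·C(12,8-j)·(-1)^(8-j) for j from 0 to 8.
= 495 + (-12672) + 103488 + (-354816) + 554400 + (-394240) + 118272 + (-12288) + 256 = 2895.

2895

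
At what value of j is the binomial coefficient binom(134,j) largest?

67

C(134,j) is maximized at j = 134/2 = 67.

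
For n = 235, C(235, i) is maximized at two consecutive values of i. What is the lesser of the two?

For odd n = 235, C(235,i) peaks at i = (n−1)/2 and (n+1)/2; the lesser is 117.

117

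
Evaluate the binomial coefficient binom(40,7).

18643560

C(40,7) = (40·39·38·37·36·35·34) / 7! = 93963542400 / 5040 = 18643560.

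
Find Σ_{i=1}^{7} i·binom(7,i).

Differentiating (1+x)^7 and setting x=1: Σ i·C(7,i) = 7·2^6 = 448.

448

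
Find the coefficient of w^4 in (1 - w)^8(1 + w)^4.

-17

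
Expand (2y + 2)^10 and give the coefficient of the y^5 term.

The general term is C(10,j)·(2y)^j·(2)^(10-j); the y^5 term has j = 5.
C(10,5) = 252.
Coefficient = C(10,5) · 2^5 · 2^5 = 252 · 32 · 32 = 258048.

258048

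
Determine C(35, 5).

C(35,5) = (35·34·33·32·31) / 5! = 38955840 / 120 = 324632.

324632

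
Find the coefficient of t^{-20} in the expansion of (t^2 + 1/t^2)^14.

91

General term: C(14,j)·(t^2)^j·(1/t^2)^(14-j), with t-exponent 2j − 2(14−j) = 4j − 28.
Set 4j − 28 = -20: j = 2.
C(14,2) = 91; 1^2 = 1; 1^12 = 1.
Coefficient = 91 · 1 · 1 = 91.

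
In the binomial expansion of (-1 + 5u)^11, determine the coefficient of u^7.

The general term is C(11,j)·(-1)^j·(5u)^(11-j); the u^7 term has j = 4.
C(11,4) = 330.
Coefficient = C(11,4) · 5^7 = 330 · 78125 = 25781250.

25781250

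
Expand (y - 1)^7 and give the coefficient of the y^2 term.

The general term is C(7,j)·(y)^j·(-1)^(7-j); the y^2 term has j = 2.
C(7,2) = 21.
Coefficient = C(7,2) · (-1)^5 = 21 · (-1) = -21.

-21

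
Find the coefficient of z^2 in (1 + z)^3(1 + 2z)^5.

73

Coefficient of z^2 = Σ_{j} C(3,j)·1^j·C(5,2-j)·2^(2-j) for j from 0 to 2.
= 40 + 30 + 3 = 73.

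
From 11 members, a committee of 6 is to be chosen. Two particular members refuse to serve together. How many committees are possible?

336

All 6-subsets: C(11,6) = 462. Those containing both fixed elements: C(9,4) = 126.
462 − 126 = 336.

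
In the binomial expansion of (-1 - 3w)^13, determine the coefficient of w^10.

-16888014

The general term is C(13,j)·(-1)^j·(-3w)^(13-j); the w^10 term has j = 3.
C(13,3) = 286.
Coefficient = C(13,3) · (-1)^3 · (-3)^10 = 286 · (-1) · 59049 = -16888014.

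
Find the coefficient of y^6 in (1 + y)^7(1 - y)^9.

-14

Coefficient of y^6 = Σ_{j} C(7,j)·1^j·C(9,6-j)·(-1)^(6-j) for j from 0 to 6.
= 84 + (-882) + 2646 + (-2940) + 1260 + (-189) + 7 = -14.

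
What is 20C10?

C(20,10) = (20·19·18·17·16·15·14·13·12·11) / 10! = 670442572800 / 3628800 = 184756.

184756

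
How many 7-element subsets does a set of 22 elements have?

170544

C(22,7) = (22·21·20·19·18·17·16) / 7! = 859541760 / 5040 = 170544.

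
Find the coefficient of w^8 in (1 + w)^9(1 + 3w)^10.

15898878

Coefficient of w^8 = Σ_{j} C(9,j)·1^j·C(10,8-j)·3^(8-j) for j from 0 to 8.
= 295245 + 2361960 + 5511240 + 5143824 + 2143260 + 408240 + 34020 + 1080 + 9 = 15898878.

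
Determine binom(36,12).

C(36,12) = (36·35·34·33·32·31·30·29·28·27·26·25) / 12! = 599555620984320000 / 479001600 = 1251677700.

1251677700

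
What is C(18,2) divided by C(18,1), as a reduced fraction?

C(n,k+1)/C(n,k) = (n−k)/(k+1) = (18−1)/(1+1) = 17/2.

17/2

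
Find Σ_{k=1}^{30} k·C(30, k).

Since k·C(30,k) = 30·C(29,k−1), the sum is 30·2^29 = 30·536870912 = 16106127360.

16106127360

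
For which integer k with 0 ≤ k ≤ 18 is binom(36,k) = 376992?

C(36,k) increases on 0 ≤ k ≤ 18. C(36,4) = 58905 and C(36,5) = 376992, so k = 5.

5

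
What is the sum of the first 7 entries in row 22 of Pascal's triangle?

110056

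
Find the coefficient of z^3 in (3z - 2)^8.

The general term is C(8,j)·(3z)^j·(-2)^(8-j); the z^3 term has j = 3.
C(8,3) = 56.
Coefficient = C(8,3) · 3^3 · (-2)^5 = 56 · 27 · (-32) = -48384.

-48384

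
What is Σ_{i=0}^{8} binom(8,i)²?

12870

Σ C(8,i)² is the coefficient of x^8 in (1+x)^8(1+x)^8 = (1+x)^16, i.e. C(16,8) = 12870.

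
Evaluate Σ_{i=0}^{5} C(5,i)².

Σ C(5,i)² is the coefficient of x^5 in (1+x)^5(1+x)^5 = (1+x)^10, i.e. C(10,5) = 252.

252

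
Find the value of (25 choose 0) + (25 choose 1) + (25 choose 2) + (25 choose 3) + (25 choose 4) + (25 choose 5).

68406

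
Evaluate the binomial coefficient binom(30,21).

14307150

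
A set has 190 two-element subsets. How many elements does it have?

20

n(n−1)/2 = 190 ⇒ n(n−1) = 380. Since 20·19 = 380, n = 20.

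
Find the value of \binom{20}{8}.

125970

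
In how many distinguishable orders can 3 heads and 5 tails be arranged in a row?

Choose positions for the heads: C(8,3) = 56.

56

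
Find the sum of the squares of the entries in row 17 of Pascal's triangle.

2333606220

By Vandermonde's identity, Σ C(17,j)² = C(34,17) = 2333606220.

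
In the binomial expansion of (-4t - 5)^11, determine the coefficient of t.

-429687500

The general term is C(11,j)·(-4t)^j·(-5)^(11-j); the t^1 term has j = 1.
C(11,1) = 11.
Coefficient = C(11,1) · (-4)^1 · (-5)^10 = 11 · (-4) · 9765625 = -429687500.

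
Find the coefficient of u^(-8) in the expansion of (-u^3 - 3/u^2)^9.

-78732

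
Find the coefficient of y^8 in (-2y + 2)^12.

2027520

The general term is C(12,j)·(-2y)^j·(2)^(12-j); the y^8 term has j = 8.
C(12,8) = 495.
Coefficient = C(12,8) · (-2)^8 · 2^4 = 495 · 256 · 16 = 2027520.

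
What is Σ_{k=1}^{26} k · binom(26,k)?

872415232

Since k·C(26,k) = 26·C(25,k−1), the sum is 26·2^25 = 26·33554432 = 872415232.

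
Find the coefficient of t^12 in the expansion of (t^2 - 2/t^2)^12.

General term: C(12,j)·(t^2)^j·(-2/t^2)^(12-j), with t-exponent 2j − 2(12−j) = 4j − 24.
Set 4j − 24 = 12: j = 9.
C(12,9) = 220; 1^9 = 1; (-2)^3 = -8.
Coefficient = 220 · 1 · (-8) = -1760.

-1760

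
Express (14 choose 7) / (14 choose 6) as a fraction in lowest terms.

C(n,k+1)/C(n,k) = (n−k)/(k+1) = (14−6)/(6+1) = 8/7.

8/7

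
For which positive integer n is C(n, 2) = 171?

n(n−1)/2 = 171 ⇒ n(n−1) = 342. Since 19·18 = 342, n = 19.

19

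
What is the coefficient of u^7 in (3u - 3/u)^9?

-177147

General term: C(9,j)·(3u)^j·(-3/u)^(9-j), with u-exponent 1j − 1(9−j) = 2j − 9.
Set 2j − 9 = 7: j = 8.
C(9,8) = 9; 3^8 = 6561; (-3)^1 = -3.
Coefficient = 9 · 6561 · (-3) = -177147.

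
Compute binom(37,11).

854992152

C(37,11) = (37·36·35·34·33·32·31·30·29·28·27) / 11! = 34128550732953600 / 39916800 = 854992152.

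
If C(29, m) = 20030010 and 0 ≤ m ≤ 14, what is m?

10

C(29,m) increases on 0 ≤ m ≤ 14. C(29,9) = 10015005 and C(29,10) = 20030010, so m = 10.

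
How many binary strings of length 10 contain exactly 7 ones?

Choose the 7 positions: C(10,7) = 120.

120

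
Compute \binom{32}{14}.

471435600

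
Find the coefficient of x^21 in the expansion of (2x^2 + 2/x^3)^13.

General term: C(13,j)·(2x^2)^j·(2/x^3)^(13-j), with x-exponent 2j − 3(13−j) = 5j − 39.
Set 5j − 39 = 21: j = 12.
C(13,12) = 13; 2^12 = 4096; 2^1 = 2.
Coefficient = 13 · 4096 · 2 = 106496.

106496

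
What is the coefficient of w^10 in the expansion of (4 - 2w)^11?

45056

The general term is C(11,j)·(4)^j·(-2w)^(11-j); the w^10 term has j = 1.
C(11,1) = 11.
Coefficient = C(11,1) · 4^1 · (-2)^10 = 11 · 4 · 1024 = 45056.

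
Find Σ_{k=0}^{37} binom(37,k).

The entries of row 37 sum to 2^37 = 137438953472.

137438953472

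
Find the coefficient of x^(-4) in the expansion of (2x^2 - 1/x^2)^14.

192192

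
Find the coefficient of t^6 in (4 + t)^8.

448

The general term is C(8,j)·(4)^j·(t)^(8-j); the t^6 term has j = 2.
C(8,2) = 28.
Coefficient = C(8,2) · 4^2 = 28 · 16 = 448.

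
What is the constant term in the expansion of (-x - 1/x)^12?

General term: C(12,j)·(-x)^j·(-1/x)^(12-j), with x-exponent 1j − 1(12−j) = 2j − 12.
Set 2j − 12 = 0: j = 6.
C(12,6) = 924; (-1)^6 = 1; (-1)^6 = 1.
Coefficient = 924 · 1 · 1 = 924.

924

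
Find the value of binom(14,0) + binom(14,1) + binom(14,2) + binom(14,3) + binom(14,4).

1 + 14 + 91 + 364 + 1001 = 1471.

1471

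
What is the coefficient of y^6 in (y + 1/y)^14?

General term: C(14,j)·(y)^j·(1/y)^(14-j), with y-exponent 1j − 1(14−j) = 2j − 14.
Set 2j − 14 = 6: j = 10.
C(14,10) = 1001; 1^10 = 1; 1^4 = 1.
Coefficient = 1001 · 1 · 1 = 1001.

1001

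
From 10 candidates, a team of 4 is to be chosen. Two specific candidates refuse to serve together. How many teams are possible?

182

All 4-subsets: C(10,4) = 210. Those containing both fixed elements: C(8,2) = 28.
210 − 28 = 182.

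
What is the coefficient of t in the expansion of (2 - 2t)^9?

The general term is C(9,j)·(2)^j·(-2t)^(9-j); the t^1 term has j = 8.
C(9,8) = 9.
Coefficient = C(9,8) · 2^8 · (-2)^1 = 9 · 256 · (-2) = -4608.

-4608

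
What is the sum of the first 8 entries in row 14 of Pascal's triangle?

9908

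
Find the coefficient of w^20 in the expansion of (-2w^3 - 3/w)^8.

General term: C(8,j)·(-2w^3)^j·(-3/w)^(8-j), with w-exponent 3j − 1(8−j) = 4j − 8.
Set 4j − 8 = 20: j = 7.
C(8,7) = 8; (-2)^7 = -128; (-3)^1 = -3.
Coefficient = 8 · (-128) · (-3) = 3072.

3072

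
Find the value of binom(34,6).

C(34,6) = (34·33·32·31·30·29) / 6! = 968330880 / 720 = 1344904.

1344904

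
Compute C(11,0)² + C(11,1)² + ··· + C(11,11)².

Σ C(11,i)² is the coefficient of x^11 in (1+x)^11(1+x)^11 = (1+x)^22, i.e. C(22,11) = 705432.

705432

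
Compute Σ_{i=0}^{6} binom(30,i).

1 + 30 + 435 + 4060 + 27405 + 142506 + 593775 = 768212.

768212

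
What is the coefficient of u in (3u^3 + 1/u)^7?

189

General term: C(7,j)·(3u^3)^j·(1/u)^(7-j), with u-exponent 3j − 1(7−j) = 4j − 7.
Set 4j − 7 = 1: j = 2.
C(7,2) = 21; 3^2 = 9; 1^5 = 1.
Coefficient = 21 · 9 · 1 = 189.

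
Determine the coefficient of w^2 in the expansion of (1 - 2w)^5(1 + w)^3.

Coefficient of w^2 = Σ_{j} C(5,j)·(-2)^j·C(3,2-j)·1^(2-j) for j from 0 to 2.
= 3 + (-30) + 40 = 13.

13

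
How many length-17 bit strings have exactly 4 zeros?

2380

Choose the 4 positions: C(17,4) = 2380.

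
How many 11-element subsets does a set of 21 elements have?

C(21,11) = C(21,10) by symmetry.
C(21,10) = (21·20·19·18·17·16·15·14·13·12) / 10! = 1279935820800 / 3628800 = 352716.

352716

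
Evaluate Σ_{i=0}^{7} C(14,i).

9908

1 + 14 + 91 + 364 + 1001 + 2002 + 3003 + 3432 = 9908.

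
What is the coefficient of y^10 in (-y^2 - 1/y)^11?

-330

General term: C(11,j)·(-y^2)^j·(-1/y)^(11-j), with y-exponent 2j − 1(11−j) = 3j − 11.
Set 3j − 11 = 10: j = 7.
C(11,7) = 330; (-1)^7 = -1; (-1)^4 = 1.
Coefficient = 330 · (-1) · 1 = -330.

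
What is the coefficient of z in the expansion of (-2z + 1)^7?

The general term is C(7,j)·(-2z)^j·(1)^(7-j); the z^1 term has j = 1.
C(7,1) = 7.
Coefficient = C(7,1) · (-2)^1 = 7 · (-2) = -14.

-14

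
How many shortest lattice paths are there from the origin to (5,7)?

792

Each path is a sequence of 12 steps with 5 rights: C(12,5) = 792.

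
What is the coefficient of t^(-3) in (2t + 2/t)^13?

General term: C(13,j)·(2t)^j·(2/t)^(13-j), with t-exponent 1j − 1(13−j) = 2j − 13.
Set 2j − 13 = -3: j = 5.
C(13,5) = 1287; 2^5 = 32; 2^8 = 256.
Coefficient = 1287 · 32 · 256 = 10543104.

10543104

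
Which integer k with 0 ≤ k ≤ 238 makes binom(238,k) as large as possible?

119

C(238,k) is maximized at k = 238/2 = 119.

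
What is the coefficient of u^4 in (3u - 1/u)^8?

General term: C(8,j)·(3u)^j·(-1/u)^(8-j), with u-exponent 1j − 1(8−j) = 2j − 8.
Set 2j − 8 = 4: j = 6.
C(8,6) = 28; 3^6 = 729; (-1)^2 = 1.
Coefficient = 28 · 729 · 1 = 20412.

20412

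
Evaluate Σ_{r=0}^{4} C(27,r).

20854

1 + 27 + 351 + 2925 + 17550 = 20854.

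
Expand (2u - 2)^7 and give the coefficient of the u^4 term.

-4480

The general term is C(7,j)·(2u)^j·(-2)^(7-j); the u^4 term has j = 4.
C(7,4) = 35.
Coefficient = C(7,4) · 2^4 · (-2)^3 = 35 · 16 · (-8) = -4480.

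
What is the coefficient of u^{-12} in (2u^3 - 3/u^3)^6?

-2916

General term: C(6,j)·(2u^3)^j·(-3/u^3)^(6-j), with u-exponent 3j − 3(6−j) = 6j − 18.
Set 6j − 18 = -12: j = 1.
C(6,1) = 6; 2^1 = 2; (-3)^5 = -243.
Coefficient = 6 · 2 · (-243) = -2916.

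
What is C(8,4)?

70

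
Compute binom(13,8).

1287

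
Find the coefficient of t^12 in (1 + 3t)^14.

The general term is C(14,j)·(1)^j·(3t)^(14-j); the t^12 term has j = 2.
C(14,2) = 91.
Coefficient = C(14,2) · 3^12 = 91 · 531441 = 48361131.

48361131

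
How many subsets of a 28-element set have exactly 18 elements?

Choose the 18 positions: C(28,18) = 13123110.

13123110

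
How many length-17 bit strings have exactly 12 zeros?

6188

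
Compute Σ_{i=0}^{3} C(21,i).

1562

1 + 21 + 210 + 1330 = 1562.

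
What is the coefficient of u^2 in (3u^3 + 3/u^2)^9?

2480058

General term: C(9,j)·(3u^3)^j·(3/u^2)^(9-j), with u-exponent 3j − 2(9−j) = 5j − 18.
Set 5j − 18 = 2: j = 4.
C(9,4) = 126; 3^4 = 81; 3^5 = 243.
Coefficient = 126 · 81 · 243 = 2480058.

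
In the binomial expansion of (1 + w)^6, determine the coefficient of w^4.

The general term is C(6,j)·(1)^j·(w)^(6-j); the w^4 term has j = 2.
C(6,2) = 15.
Coefficient = C(6,2) = 15.

15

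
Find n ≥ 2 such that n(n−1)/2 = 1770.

60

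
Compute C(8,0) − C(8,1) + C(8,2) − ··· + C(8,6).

7

The partial alternating sum Σ_{k=0}^{6} (−1)^k C(8,k) = (−1)^6 C(7,6) = 7.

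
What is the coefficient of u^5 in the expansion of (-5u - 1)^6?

The general term is C(6,j)·(-5u)^j·(-1)^(6-j); the u^5 term has j = 5.
C(6,5) = 6.
Coefficient = C(6,5) · (-5)^5 · (-1)^1 = 6 · (-3125) · (-1) = 18750.

18750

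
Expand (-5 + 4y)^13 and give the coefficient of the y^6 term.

-549120000000

The general term is C(13,j)·(-5)^j·(4y)^(13-j); the y^6 term has j = 7.
C(13,7) = 1716.
Coefficient = C(13,7) · (-5)^7 · 4^6 = 1716 · (-78125) · 4096 = -549120000000.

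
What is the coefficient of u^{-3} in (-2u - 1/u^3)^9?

General term: C(9,j)·(-2u)^j·(-1/u^3)^(9-j), with u-exponent 1j − 3(9−j) = 4j − 27.
Set 4j − 27 = -3: j = 6.
C(9,6) = 84; (-2)^6 = 64; (-1)^3 = -1.
Coefficient = 84 · 64 · (-1) = -5376.

-5376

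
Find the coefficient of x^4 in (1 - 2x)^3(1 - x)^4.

129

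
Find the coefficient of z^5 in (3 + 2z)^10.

1959552

The general term is C(10,j)·(3)^j·(2z)^(10-j); the z^5 term has j = 5.
C(10,5) = 252.
Coefficient = C(10,5) · 3^5 · 2^5 = 252 · 243 · 32 = 1959552.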